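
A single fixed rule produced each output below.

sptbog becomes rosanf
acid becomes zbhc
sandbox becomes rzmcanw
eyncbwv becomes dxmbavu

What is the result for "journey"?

Each output is the input with this applied: shift every letter 1 place backward in the alphabet (wrapping around).
Applying that to "journey" gives "intqmdx".

intqmdx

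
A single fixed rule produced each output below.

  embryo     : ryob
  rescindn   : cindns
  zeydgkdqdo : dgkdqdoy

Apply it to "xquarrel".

arrelu

Rule — delete the first 2 characters, then move the first character to the end.
On "xquarrel": the first step gives "uarrel", and the second then gives "arrelu".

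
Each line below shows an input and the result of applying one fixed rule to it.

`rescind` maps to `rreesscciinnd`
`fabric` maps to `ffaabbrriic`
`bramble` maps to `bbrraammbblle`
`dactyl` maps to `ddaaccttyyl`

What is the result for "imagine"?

The pattern: double every character, then delete the last character.
Working it through for "imagine": intermediate "iimmaaggiinnee", final "iimmaaggiinne".

iimmaaggiinne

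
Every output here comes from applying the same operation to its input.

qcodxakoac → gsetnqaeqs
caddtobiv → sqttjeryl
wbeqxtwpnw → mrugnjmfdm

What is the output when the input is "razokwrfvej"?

hqpeamhvluz

Each output is the input with this applied: shift every letter 10 places backward in the alphabet (wrapping around).
Doing the same to "razokwrfvej": "hqpeamhvluz".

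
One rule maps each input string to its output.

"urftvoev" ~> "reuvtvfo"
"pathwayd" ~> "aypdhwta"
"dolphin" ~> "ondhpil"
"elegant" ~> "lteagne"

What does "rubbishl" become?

Each output is the input with this applied: swap each adjacent pair of characters (1↔2, 3↔4, ...), then take characters alternately from the front and the back (1st, last, 2nd, 2nd-last, ...).
For "rubbishl", step one produces "urbbsilh"; step two turns that into "uhrlbibs".

uhrlbibs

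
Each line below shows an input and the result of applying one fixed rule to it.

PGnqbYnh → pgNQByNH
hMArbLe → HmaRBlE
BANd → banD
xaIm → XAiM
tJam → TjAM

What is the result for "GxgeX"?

Each output is the input with this applied: flip the case of every letter.
For "GxgeX" the result is "gXGEx".

gXGEx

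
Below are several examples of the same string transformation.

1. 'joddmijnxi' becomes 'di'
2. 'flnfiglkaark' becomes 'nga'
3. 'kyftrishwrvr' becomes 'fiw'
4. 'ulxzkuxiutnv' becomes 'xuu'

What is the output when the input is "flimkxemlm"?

ix

In each case the input is transformed by: delete the last 3 characters, then keep one character in every 3, starting at position 3 (positions 3rd, 6th, 9th, ...).
For "flimkxemlm", step one produces "flimkxe"; step two turns that into "ix".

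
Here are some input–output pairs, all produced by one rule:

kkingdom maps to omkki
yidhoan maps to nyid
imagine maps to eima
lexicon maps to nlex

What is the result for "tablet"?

The pattern: move the first 3 characters to the end (rotate left by 3), then delete the first 3 characters.
Applying that to "tablet" gives "tab".

tab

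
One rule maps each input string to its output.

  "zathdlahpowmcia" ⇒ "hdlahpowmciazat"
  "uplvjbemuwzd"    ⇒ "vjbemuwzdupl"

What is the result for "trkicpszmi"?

The transformation: move the first 3 characters to the end (rotate left by 3).
For "trkicpszmi" the result is "icpszmitrk".

icpszmitrk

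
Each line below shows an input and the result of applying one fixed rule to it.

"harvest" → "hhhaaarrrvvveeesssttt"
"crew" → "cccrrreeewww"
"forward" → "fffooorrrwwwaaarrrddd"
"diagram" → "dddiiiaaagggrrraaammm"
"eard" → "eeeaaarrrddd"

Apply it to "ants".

The rule is to repeat every character 3 times.
"ants" → "aaannntttsss".

aaannntttsss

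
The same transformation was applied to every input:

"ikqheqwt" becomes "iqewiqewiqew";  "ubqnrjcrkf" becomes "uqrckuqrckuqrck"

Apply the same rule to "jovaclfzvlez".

Looking at the pairs, the operation is to keep every other character starting from the first (positions 1st, 3rd, 5th, ...), then write the whole string 3 times in a row.
For "jovaclfzvlez", step one produces "jvcfve"; step two turns that into "jvcfvejvcfvejvcfve".

jvcfvejvcfvejvcfve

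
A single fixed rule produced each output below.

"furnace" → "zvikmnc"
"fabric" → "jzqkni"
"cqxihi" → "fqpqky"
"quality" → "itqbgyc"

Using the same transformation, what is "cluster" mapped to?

cabmzkt

The transformation: shift every letter 8 places forward in the alphabet (wrapping around), then move the first 2 characters to the end (rotate left by 2).
Applying both steps to "cluster": "ktcabmz", then "cabmzkt".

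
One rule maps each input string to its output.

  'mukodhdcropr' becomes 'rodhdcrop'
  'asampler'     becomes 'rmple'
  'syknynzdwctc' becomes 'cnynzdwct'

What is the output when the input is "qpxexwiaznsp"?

The rule is to delete the first 3 characters, then move the last character to the front.
"qpxexwiaznsp" → "exwiaznsp" → "pexwiazns".

pexwiazns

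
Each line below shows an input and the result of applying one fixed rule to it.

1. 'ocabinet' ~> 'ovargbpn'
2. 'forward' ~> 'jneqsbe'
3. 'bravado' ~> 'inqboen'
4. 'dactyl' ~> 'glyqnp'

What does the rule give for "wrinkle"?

The pattern: shift every letter 13 places forward in the alphabet (wrapping around) — i.e. ROT13, then move the first 3 characters to the end (rotate left by 3).
Starting from "wrinkle": after the first operation, "jevaxyr"; after the second, "axyrjev".
(Check on "forward": → "sbejneq" → "jneqsbe" ✓)

axyrjev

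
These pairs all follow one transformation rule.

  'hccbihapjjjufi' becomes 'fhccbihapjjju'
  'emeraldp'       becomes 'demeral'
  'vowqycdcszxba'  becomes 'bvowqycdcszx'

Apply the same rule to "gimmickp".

The transformation: delete the last character, then move the last character to the front.
For "gimmickp", step one produces "gimmick"; step two turns that into "kgimmic".

kgimmic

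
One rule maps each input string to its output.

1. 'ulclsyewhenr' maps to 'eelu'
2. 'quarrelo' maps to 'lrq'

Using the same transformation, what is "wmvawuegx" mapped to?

The transformation: keep one character in every 3, starting at position 1 (positions 1st, 4th, 7th, ...), then reverse the string.
On "wmvawuegx" that produces "eaw".

eaw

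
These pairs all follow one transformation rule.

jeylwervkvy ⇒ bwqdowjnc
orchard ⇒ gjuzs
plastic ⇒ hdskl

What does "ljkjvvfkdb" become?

In each case the input is transformed by: shift every letter 8 places backward in the alphabet (wrapping around), then delete the last 2 characters.
Working it through for "ljkjvvfkdb": intermediate "dbcbnnxcvt", final "dbcbnnxc".

dbcbnnxc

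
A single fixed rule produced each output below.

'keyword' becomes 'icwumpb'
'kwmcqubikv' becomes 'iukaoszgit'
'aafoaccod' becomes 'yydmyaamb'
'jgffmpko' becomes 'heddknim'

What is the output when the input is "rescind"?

What's happening: shift every letter 2 places backward in the alphabet (wrapping around).
So "rescind" becomes "pcqaglb".

pcqaglb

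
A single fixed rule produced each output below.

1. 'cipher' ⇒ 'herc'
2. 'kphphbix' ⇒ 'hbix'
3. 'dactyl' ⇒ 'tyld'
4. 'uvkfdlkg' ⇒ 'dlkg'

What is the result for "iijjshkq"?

Rule — swap the front and back halves of the string, then keep only the first 4 characters.
Applying that to "iijjshkq" gives "shkq".

shkq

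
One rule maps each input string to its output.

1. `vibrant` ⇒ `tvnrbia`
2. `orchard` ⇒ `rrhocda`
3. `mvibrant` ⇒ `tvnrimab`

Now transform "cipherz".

Each output is the input with this applied: sort the characters into reverse alphabetical order, then swap each adjacent pair of characters (1↔2, 3↔4, ...).
For "cipherz", step one produces "zrpihec"; step two turns that into "rzipehc".

rzipehc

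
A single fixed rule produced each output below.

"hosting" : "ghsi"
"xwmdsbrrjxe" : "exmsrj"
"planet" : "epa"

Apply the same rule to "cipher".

ecp

Each output is the input with this applied: keep every other character starting from the first (positions 1st, 3rd, 5th, ...), then move the last character to the front.
Working it through for "cipher": intermediate "cpe", final "ecp".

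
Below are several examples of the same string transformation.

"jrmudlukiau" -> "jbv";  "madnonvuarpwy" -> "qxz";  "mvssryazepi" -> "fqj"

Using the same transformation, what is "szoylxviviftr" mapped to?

Each output is the input with this applied: shift every letter 1 place forward in the alphabet (wrapping around), then keep only the last 3 characters.
On "szoylxviviftr": the first step gives "tapzmywjwjgus", and the second then gives "gus".

gus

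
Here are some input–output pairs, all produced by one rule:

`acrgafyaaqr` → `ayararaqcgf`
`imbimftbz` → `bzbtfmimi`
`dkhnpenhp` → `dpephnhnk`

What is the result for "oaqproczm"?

Looking at the pairs, the operation is to sort the characters into alphabetical order, then take characters alternately from the front and the back (1st, last, 2nd, 2nd-last, ...).
"oaqproczm" → "acmoopqrz" → "azcrmqopo".

azcrmqopo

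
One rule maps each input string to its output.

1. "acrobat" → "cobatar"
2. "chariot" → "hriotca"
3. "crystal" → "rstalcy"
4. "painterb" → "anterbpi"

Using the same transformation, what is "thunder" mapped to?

Rule — move the first 2 characters to the end (rotate left by 2), then swap the first and last characters.
On "thunder": the first step gives "underth", and the second then gives "hndertu".

hndertu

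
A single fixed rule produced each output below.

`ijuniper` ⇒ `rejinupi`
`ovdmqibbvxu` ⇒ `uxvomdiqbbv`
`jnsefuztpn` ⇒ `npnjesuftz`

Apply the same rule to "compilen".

Rule — move the last 2 characters to the front (rotate right by 2), then swap each adjacent pair of characters (1↔2, 3↔4, ...).
Starting from "compilen": after the first operation, "encompil"; after the second, "neocpmli".

neocpmli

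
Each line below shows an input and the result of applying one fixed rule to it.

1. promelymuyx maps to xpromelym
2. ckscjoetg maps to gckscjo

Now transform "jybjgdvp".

Each output is the input with this applied: move the last 3 characters to the front (rotate right by 3), then delete the first 2 characters.
Applying that to "jybjgdvp" gives "pjybjg".

pjybjg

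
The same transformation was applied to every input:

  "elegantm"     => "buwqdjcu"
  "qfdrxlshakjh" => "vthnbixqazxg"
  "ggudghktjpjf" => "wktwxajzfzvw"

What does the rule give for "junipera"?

kdyfuhqz

In each case the input is transformed by: shift every letter 10 places backward in the alphabet (wrapping around), then move the first character to the end.
For "junipera", step one produces "zkdyfuhq"; step two turns that into "kdyfuhqz".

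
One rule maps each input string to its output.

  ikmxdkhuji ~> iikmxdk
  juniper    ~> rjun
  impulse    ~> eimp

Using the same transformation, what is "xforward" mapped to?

Each output is the input with this applied: move the last character to the front, then delete the last 3 characters.
For "xforward" the result is "dxfor".

dxfor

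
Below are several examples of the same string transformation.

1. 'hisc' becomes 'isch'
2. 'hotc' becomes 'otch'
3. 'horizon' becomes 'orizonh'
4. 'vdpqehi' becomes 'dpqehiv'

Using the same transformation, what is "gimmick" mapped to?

The rule is to move the first character to the end.
On "gimmick" that produces "immickg".

immickg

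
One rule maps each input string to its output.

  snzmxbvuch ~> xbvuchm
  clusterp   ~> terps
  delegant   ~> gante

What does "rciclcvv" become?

lcvvc

The pattern: delete the first 3 characters, then move the first character to the end.
Working it through for "rciclcvv": intermediate "clcvv", final "lcvvc".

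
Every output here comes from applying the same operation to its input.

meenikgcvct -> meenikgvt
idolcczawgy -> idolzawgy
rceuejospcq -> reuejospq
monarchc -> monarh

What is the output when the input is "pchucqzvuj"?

phuqzvuj

The transformation: remove every "c".
Applying that to "pchucqzvuj" gives "phuqzvuj".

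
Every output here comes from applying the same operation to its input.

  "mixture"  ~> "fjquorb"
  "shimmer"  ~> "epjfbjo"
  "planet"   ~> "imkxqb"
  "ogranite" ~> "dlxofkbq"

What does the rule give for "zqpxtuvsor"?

nwumrqpsol

What's happening: shift every letter 3 places backward in the alphabet (wrapping around), then swap each adjacent pair of characters (1↔2, 3↔4, ...).
Applying both steps to "zqpxtuvsor": "wnmuqrsplo", then "nwumrqpsol".
(Check on "ogranite": → "ldoxkfqb" → "dlxofkbq" ✓)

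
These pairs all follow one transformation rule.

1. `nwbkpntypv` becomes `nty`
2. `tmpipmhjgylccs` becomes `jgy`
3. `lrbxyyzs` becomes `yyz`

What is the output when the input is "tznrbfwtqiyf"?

The pattern: swap the front and back halves of the string, then keep only the first 3 characters.
Applying both steps to "tznrbfwtqiyf": "wtqiyftznrbf", then "wtq".

wtq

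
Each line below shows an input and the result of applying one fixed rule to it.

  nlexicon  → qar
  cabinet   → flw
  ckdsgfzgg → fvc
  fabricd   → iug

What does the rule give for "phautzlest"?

sxow

Each output is the input with this applied: shift every letter 3 places forward in the alphabet (wrapping around), then keep one character in every 3, starting at position 1 (positions 1st, 4th, 7th, ...).
Starting from "phautzlest": after the first operation, "skdxwcohvw"; after the second, "sxow".
(Check on "nlexicon": → "qohalfrq" → "qar" ✓)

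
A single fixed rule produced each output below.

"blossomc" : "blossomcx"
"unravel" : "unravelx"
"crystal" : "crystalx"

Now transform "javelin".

javelinx

The transformation: append "x".
Doing the same to "javelin": "javelinx".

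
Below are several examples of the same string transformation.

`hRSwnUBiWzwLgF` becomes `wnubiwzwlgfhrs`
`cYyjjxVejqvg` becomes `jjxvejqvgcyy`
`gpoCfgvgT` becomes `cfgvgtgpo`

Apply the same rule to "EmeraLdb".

raldbeme

Looking at the pairs, the operation is to move the first 3 characters to the end (rotate left by 3), then convert every letter to lowercase.
"EmeraLdb" → "raldbeme".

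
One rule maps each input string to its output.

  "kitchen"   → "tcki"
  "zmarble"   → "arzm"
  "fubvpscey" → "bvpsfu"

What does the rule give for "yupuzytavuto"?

puzytavyu

In each case the input is transformed by: delete the last 3 characters, then move the first 2 characters to the end (rotate left by 2).
On "yupuzytavuto": the first step gives "yupuzytav", and the second then gives "puzytavyu".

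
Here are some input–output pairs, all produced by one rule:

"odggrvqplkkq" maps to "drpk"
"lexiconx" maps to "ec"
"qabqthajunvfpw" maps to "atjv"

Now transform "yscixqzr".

The rule is to delete the last character, then keep one character in every 3, starting at position 2 (positions 2nd, 5th, 8th, ...).
Applying both steps to "yscixqzr": "yscixqz", then "sx".
(Check on "lexiconx": → "lexicon" → "ec" ✓)

sx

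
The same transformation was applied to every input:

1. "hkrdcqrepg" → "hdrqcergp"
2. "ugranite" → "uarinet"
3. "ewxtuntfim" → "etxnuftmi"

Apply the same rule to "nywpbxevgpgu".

In each case the input is transformed by: swap each adjacent pair of characters (1↔2, 3↔4, ...), then delete the first character.
Doing the same to "nywpbxevgpgu": "npwxbvepgug".

npwxbvepgug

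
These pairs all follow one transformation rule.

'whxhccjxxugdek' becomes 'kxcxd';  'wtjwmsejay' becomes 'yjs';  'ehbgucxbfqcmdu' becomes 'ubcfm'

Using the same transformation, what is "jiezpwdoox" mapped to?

Each output is the input with this applied: move the last 2 characters to the front (rotate right by 2), then keep one character in every 3, starting at position 2 (positions 2nd, 5th, 8th, ...).
So "jiezpwdoox" becomes "xew".
(Check on "whxhccjxxugdek": → "ekwhxhccjxxugd" → "kxcxd" ✓)

xew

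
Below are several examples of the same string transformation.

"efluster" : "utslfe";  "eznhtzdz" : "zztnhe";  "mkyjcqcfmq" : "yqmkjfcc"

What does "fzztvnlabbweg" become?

zzwvtnlfbba

In each case the input is transformed by: delete the last 2 characters, then sort the characters into reverse alphabetical order.
Starting from "fzztvnlabbweg": after the first operation, "fzztvnlabbw"; after the second, "zzwvtnlfbba".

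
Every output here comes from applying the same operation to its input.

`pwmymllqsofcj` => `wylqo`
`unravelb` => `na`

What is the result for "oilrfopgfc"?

iro

Rule — delete the last 3 characters, then keep every other character starting from the second (positions 2nd, 4th, 6th, ...).
On "oilrfopgfc": the first step gives "oilrfop", and the second then gives "iro".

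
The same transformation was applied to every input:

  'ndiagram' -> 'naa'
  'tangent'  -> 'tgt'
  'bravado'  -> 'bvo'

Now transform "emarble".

The transformation: keep one character in every 3, starting at position 1 (positions 1st, 4th, 7th, ...).
On "emarble" that produces "ere".

ere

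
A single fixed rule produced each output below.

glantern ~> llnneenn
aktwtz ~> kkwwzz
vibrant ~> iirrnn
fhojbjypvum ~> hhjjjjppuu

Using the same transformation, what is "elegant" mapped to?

The rule is to keep every other character starting from the second (positions 2nd, 4th, 6th, ...), then double every character.
On "elegant" that produces "llggnn".

llggnn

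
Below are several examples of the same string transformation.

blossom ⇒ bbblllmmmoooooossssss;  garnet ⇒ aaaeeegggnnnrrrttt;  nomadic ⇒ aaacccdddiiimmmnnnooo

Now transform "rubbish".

The rule is to sort the characters into alphabetical order, then repeat every character 3 times.
Starting from "rubbish": after the first operation, "bbhirsu"; after the second, "bbbbbbhhhiiirrrsssuuu".

bbbbbbhhhiiirrrsssuuu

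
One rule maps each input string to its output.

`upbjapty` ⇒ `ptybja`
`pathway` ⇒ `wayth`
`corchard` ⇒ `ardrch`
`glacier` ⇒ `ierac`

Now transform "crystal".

Rule — delete the first 2 characters, then move the last 3 characters to the front (rotate right by 3).
"crystal" → "ystal" → "talys".
(Check on "glacier": → "acier" → "ierac" ✓)

talys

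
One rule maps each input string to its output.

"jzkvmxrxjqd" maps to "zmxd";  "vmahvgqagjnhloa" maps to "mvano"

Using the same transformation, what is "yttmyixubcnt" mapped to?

tyun

What's happening: keep one character in every 3, starting at position 2 (positions 2nd, 5th, 8th, ...).
For "yttmyixubcnt" the result is "tyun".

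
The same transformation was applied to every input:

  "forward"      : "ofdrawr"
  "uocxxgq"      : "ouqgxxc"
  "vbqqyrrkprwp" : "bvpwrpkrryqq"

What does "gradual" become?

rglauda

What's happening: reverse the string, then move the last 2 characters to the front (rotate right by 2).
Working it through for "gradual": intermediate "laudarg", final "rglauda".
(Check on "uocxxgq": → "qgxxcou" → "ouqgxxc" ✓)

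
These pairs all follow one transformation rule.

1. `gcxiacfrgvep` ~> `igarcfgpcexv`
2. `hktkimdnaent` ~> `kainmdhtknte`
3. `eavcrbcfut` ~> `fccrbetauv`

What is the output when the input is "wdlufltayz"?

The rule is to take characters alternately from the front and the back (1st, last, 2nd, 2nd-last, ...), then swap the front and back halves of the string.
"wdlufltayz" → "autflwzdyl".

autflwzdyl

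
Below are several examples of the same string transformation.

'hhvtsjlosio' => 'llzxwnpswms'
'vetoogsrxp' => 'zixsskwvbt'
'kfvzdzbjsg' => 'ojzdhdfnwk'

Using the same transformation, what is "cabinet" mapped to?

What's happening: shift every letter 4 places forward in the alphabet (wrapping around).
Doing the same to "cabinet": "gefmrix".

gefmrix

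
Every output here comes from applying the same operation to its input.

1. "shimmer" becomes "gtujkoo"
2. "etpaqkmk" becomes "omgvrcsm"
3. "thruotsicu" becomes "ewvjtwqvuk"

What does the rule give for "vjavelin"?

kpxlcxgn

The transformation: move the last 2 characters to the front (rotate right by 2), then shift every letter 2 places forward in the alphabet (wrapping around).
On "vjavelin": the first step gives "invjavel", and the second then gives "kpxlcxgn".
(Check on "thruotsicu": → "cuthruotsi" → "ewvjtwqvuk" ✓)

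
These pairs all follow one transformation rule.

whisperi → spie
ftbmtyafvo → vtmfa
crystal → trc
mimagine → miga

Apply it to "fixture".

urf

What's happening: sort the characters into reverse alphabetical order, then keep every other character starting from the second (positions 2nd, 4th, 6th, ...).
Starting from "fixture": after the first operation, "xutrife"; after the second, "urf".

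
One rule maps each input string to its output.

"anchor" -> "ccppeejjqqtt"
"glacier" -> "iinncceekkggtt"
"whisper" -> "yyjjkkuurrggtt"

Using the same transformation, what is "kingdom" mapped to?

mmkkppiiffqqoo

The transformation: double every character, then shift every letter 2 places forward in the alphabet (wrapping around).
Working it through for "kingdom": intermediate "kkiinnggddoomm", final "mmkkppiiffqqoo".
(Check on "glacier": → "ggllaacciieerr" → "iinncceekkggtt" ✓)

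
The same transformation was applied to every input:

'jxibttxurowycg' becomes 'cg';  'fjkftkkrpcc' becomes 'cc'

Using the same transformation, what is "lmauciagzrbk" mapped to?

What's happening: keep only the last 2 characters.
"lmauciagzrbk" → "bk".

bk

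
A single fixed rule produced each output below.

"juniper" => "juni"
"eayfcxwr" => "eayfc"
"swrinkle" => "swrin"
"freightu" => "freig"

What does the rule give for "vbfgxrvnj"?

Each output is the input with this applied: delete the last 3 characters.
Doing the same to "vbfgxrvnj": "vbfgxr".

vbfgxr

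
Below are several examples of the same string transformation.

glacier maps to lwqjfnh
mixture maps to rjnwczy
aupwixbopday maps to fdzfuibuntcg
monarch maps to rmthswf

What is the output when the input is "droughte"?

ijwytmzl

The transformation: shift every letter 5 places forward in the alphabet (wrapping around), then take characters alternately from the front and the back (1st, last, 2nd, 2nd-last, ...).
Working it through for "droughte": intermediate "iwtzlmyj", final "ijwytmzl".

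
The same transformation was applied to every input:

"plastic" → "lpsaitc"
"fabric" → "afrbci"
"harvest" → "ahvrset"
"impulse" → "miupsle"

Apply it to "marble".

In each case the input is transformed by: swap each adjacent pair of characters (1↔2, 3↔4, ...).
For "marble" the result is "ambrel".

ambrel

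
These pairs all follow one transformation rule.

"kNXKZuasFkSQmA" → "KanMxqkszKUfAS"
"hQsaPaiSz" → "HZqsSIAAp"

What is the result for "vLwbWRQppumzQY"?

VylqWZBMwUrPqP

Each output is the input with this applied: flip the case of every letter, then take characters alternately from the front and the back (1st, last, 2nd, 2nd-last, ...).
For "vLwbWRQppumzQY" the result is "VylqWZBMwUrPqP".
(Check on "kNXKZuasFkSQmA": → "KnxkzUASfKsqMa" → "KanMxqkszKUfAS" ✓)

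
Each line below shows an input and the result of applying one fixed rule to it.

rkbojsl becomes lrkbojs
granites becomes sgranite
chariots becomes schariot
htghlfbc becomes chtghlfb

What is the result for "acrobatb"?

Each output is the input with this applied: move the last character to the front.
For "acrobatb" the result is "bacrobat".

bacrobat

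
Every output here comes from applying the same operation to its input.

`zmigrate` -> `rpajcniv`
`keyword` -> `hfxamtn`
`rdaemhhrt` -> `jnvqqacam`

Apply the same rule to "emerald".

Rule — move the first 2 characters to the end (rotate left by 2), then shift every letter 9 places forward in the alphabet (wrapping around).
Applying both steps to "emerald": "eraldem", then "najumnv".

najumnv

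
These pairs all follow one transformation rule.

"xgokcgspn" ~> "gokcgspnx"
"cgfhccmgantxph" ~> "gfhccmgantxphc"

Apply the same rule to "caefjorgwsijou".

Looking at the pairs, the operation is to move the first character to the end.
Doing the same to "caefjorgwsijou": "aefjorgwsijouc".

aefjorgwsijouc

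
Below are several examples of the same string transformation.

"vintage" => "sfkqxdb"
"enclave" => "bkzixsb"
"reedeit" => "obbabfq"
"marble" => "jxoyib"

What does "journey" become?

The transformation: shift every letter 3 places backward in the alphabet (wrapping around).
Doing the same to "journey": "glrokbv".

glrokbv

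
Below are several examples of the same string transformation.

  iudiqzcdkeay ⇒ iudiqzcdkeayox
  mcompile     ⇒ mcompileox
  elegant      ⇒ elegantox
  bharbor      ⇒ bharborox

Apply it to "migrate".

The pattern: append "ox".
On "migrate" that produces "migrateox".

migrateox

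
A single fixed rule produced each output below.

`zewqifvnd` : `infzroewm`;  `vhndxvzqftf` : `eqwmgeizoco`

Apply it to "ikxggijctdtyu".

rtgpprslcmchd

Looking at the pairs, the operation is to shift every letter 9 places forward in the alphabet (wrapping around).
Doing the same to "ikxggijctdtyu": "rtgpprslcmchd".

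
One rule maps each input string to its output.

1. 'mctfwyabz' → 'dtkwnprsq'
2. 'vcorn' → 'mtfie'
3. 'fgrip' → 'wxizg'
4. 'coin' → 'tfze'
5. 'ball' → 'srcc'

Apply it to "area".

rivr

The pattern: shift every letter 9 places backward in the alphabet (wrapping around).
On "area" that produces "rivr".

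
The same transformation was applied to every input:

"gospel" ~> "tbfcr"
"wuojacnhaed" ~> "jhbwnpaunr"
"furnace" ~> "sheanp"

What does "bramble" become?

The transformation: shift every letter 13 places forward in the alphabet (wrapping around) — i.e. ROT13, then delete the last character.
Applying that to "bramble" gives "oenzoy".

oenzoy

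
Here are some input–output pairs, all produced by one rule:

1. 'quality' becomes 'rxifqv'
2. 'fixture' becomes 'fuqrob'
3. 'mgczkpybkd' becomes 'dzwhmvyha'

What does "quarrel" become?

rxoobi

In each case the input is transformed by: shift every letter 3 places backward in the alphabet (wrapping around), then delete the first character.
"quarrel" → "nrxoobi" → "rxoobi".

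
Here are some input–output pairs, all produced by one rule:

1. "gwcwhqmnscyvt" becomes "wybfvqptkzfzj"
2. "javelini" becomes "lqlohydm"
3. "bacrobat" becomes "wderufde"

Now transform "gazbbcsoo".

Rule — shift every letter 3 places forward in the alphabet (wrapping around), then reverse the string.
For "gazbbcsoo", step one produces "jdceefvrr"; step two turns that into "rrvfeecdj".
(Check on "javelini": → "mdyholql" → "lqlohydm" ✓)

rrvfeecdj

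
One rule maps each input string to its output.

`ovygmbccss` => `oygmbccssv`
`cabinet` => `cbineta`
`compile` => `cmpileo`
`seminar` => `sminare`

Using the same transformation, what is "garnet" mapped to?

grneta

What's happening: move the first character to the end, then swap the first and last characters.
On "garnet": the first step gives "arnetg", and the second then gives "grneta".
(Check on "ovygmbccss": → "vygmbccsso" → "oygmbccssv" ✓)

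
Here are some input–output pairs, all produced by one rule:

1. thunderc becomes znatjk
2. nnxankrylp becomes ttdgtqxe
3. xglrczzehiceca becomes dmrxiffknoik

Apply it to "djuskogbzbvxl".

Looking at the pairs, the operation is to delete the last 2 characters, then shift every letter 6 places forward in the alphabet (wrapping around).
Applying both steps to "djuskogbzbvxl": "djuskogbzbv", then "jpayqumhfhb".

jpayqumhfhb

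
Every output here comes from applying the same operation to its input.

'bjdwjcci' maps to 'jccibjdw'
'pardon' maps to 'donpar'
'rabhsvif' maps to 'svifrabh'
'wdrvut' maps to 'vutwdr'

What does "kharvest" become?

vestkhar

Looking at the pairs, the operation is to swap the front and back halves of the string.
"kharvest" → "vestkhar".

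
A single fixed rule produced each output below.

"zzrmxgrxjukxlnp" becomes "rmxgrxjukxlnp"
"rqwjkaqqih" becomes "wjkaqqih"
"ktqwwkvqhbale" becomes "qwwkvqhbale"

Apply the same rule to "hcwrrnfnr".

The rule is to delete the first 2 characters.
On "hcwrrnfnr" that produces "wrrnfnr".

wrrnfnr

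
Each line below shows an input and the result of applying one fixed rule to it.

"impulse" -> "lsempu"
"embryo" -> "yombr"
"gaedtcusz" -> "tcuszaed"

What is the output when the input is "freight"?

Rule — delete the first character, then move the first 3 characters to the end (rotate left by 3).
Applying that to "freight" gives "ghtrei".

ghtrei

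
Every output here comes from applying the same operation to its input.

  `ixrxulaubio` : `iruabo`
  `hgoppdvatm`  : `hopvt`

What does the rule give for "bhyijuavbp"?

Each output is the input with this applied: keep every other character starting from the first (positions 1st, 3rd, 5th, ...).
So "bhyijuavbp" becomes "byjab".

byjab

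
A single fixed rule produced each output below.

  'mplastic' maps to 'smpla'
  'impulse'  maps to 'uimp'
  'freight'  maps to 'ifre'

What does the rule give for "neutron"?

What's happening: delete the last 3 characters, then move the last character to the front.
So "neutron" becomes "tneu".

tneu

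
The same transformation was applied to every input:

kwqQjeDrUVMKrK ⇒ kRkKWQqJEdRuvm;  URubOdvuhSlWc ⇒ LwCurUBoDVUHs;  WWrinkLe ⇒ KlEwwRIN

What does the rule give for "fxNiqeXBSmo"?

Each output is the input with this applied: flip the case of every letter, then move the last 3 characters to the front (rotate right by 3).
Starting from "fxNiqeXBSmo": after the first operation, "FXnIQExbsMO"; after the second, "sMOFXnIQExb".

sMOFXnIQExb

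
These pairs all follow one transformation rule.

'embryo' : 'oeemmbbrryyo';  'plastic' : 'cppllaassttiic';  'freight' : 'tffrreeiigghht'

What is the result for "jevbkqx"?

Looking at the pairs, the operation is to double every character, then move the last character to the front.
On "jevbkqx": the first step gives "jjeevvbbkkqqxx", and the second then gives "xjjeevvbbkkqqx".

xjjeevvbbkkqqx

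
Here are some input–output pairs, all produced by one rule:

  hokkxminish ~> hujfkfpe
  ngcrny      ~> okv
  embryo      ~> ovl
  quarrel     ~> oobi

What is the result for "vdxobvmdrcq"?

The pattern: delete the first 3 characters, then shift every letter 3 places backward in the alphabet (wrapping around).
"vdxobvmdrcq" → "obvmdrcq" → "lysjaozn".

lysjaozn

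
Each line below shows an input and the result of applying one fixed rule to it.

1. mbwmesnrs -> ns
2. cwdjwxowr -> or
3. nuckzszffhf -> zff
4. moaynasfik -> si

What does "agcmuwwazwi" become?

wzi

The rule is to keep every other character starting from the first (positions 1st, 3rd, 5th, ...), then delete the first 3 characters.
"agcmuwwazwi" → "wzi".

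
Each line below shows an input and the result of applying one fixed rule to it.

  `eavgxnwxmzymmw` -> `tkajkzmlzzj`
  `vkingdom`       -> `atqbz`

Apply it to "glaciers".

pvref

Rule — shift every letter 13 places forward in the alphabet (wrapping around) — i.e. ROT13, then delete the first 3 characters.
Starting from "glaciers": after the first operation, "tynpvref"; after the second, "pvref".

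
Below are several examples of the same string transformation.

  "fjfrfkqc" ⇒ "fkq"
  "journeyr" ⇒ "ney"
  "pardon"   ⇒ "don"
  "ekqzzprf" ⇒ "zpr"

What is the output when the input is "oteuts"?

What's happening: swap the front and back halves of the string, then keep only the first 3 characters.
Starting from "oteuts": after the first operation, "utsote"; after the second, "uts".
(Check on "journeyr": → "neyrjour" → "ney" ✓)

uts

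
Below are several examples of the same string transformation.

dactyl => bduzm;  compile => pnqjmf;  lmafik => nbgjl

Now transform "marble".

bscmf

The transformation: shift every letter 1 place forward in the alphabet (wrapping around), then delete the first character.
Applying that to "marble" gives "bscmf".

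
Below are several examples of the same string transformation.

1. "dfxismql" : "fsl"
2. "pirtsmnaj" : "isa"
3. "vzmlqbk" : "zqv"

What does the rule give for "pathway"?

awp

The transformation: move the first character to the end, then keep one character in every 3, starting at position 1 (positions 1st, 4th, 7th, ...).
Starting from "pathway": after the first operation, "athwayp"; after the second, "awp".
(Check on "dfxismql": → "fxismqld" → "fsl" ✓)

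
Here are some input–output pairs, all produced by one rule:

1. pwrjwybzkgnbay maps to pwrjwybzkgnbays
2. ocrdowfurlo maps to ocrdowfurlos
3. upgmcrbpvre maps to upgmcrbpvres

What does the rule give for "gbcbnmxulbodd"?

gbcbnmxulbodds

Looking at the pairs, the operation is to append "s".
Doing the same to "gbcbnmxulbodd": "gbcbnmxulbodds".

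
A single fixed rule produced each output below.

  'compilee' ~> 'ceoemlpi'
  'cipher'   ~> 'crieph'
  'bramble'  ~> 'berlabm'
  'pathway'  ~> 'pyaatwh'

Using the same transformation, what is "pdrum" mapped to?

pmdur

Each output is the input with this applied: take characters alternately from the front and the back (1st, last, 2nd, 2nd-last, ...).
For "pdrum" the result is "pmdur".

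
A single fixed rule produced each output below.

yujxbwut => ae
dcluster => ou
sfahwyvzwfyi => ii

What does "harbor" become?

ueu

What's happening: shift every letter 3 places forward in the alphabet (wrapping around), then keep only the vowels.
Applying that to "harbor" gives "ueu".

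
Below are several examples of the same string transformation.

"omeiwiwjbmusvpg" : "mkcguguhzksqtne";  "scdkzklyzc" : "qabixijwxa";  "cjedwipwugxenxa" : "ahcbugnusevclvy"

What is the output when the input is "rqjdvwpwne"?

pohbtunulc

Looking at the pairs, the operation is to shift every letter 2 places backward in the alphabet (wrapping around).
"rqjdvwpwne" → "pohbtunulc".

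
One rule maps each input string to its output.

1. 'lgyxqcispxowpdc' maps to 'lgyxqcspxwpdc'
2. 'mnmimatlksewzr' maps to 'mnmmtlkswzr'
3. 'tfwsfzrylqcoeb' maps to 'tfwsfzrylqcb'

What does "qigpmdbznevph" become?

qgpmdbznvph

The transformation: remove every vowel.
"qigpmdbznevph" → "qgpmdbznvph".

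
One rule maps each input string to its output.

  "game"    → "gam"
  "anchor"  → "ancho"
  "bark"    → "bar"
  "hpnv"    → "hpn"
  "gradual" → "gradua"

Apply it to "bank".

In each case the input is transformed by: delete the last character.
Applying that to "bank" gives "ban".

ban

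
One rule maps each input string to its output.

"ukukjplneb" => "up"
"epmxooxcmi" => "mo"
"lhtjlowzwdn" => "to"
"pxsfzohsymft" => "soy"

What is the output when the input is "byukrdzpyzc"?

What's happening: delete the last 3 characters, then keep one character in every 3, starting at position 3 (positions 3rd, 6th, 9th, ...).
Applying both steps to "byukrdzpyzc": "byukrdzp", then "ud".

ud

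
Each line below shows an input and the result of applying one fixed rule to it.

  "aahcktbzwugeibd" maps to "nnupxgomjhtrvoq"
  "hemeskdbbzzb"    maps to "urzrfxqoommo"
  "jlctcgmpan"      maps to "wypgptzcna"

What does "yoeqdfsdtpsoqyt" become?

lbrdqsfqgcfbdlg

The pattern: shift every letter 13 places forward in the alphabet (wrapping around) — i.e. ROT13.
On "yoeqdfsdtpsoqyt" that produces "lbrdqsfqgcfbdlg".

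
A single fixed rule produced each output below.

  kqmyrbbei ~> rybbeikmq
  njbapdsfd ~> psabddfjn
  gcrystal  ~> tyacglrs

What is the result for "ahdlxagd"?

lxaaddgh

In each case the input is transformed by: sort the characters into alphabetical order, then move the last 2 characters to the front (rotate right by 2).
Starting from "ahdlxagd": after the first operation, "aaddghlx"; after the second, "lxaaddgh".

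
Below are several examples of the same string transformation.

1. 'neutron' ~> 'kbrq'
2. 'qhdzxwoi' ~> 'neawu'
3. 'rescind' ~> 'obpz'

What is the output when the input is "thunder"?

qerk

In each case the input is transformed by: delete the last 3 characters, then shift every letter 3 places backward in the alphabet (wrapping around).
"thunder" → "thun" → "qerk".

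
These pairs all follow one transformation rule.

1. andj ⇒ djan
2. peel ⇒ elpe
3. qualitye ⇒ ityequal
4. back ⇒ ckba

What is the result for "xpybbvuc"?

Each output is the input with this applied: swap the front and back halves of the string.
"xpybbvuc" → "bvucxpyb".

bvucxpyb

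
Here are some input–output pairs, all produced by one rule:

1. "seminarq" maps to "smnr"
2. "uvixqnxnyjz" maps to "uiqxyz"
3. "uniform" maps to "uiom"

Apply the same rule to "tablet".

Rule — keep every other character starting from the first (positions 1st, 3rd, 5th, ...).
So "tablet" becomes "tbe".

tbe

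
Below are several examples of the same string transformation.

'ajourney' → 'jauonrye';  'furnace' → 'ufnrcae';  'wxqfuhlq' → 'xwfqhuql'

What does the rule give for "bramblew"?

What's happening: swap each adjacent pair of characters (1↔2, 3↔4, ...).
Doing the same to "bramblew": "rbmalbwe".

rbmalbwe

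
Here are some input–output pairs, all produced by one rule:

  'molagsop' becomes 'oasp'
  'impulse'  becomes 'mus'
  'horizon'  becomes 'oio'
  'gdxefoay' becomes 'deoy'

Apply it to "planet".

lnt

The transformation: keep every other character starting from the second (positions 2nd, 4th, 6th, ...).
On "planet" that produces "lnt".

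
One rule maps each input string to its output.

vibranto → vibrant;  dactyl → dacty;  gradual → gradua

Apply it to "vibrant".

The rule is to delete the last character.
So "vibrant" becomes "vibran".

vibran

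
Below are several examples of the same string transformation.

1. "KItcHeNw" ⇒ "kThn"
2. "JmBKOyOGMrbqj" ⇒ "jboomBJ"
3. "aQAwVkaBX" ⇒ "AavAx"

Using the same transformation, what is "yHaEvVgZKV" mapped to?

YAVGk

Looking at the pairs, the operation is to keep every other character starting from the first (positions 1st, 3rd, 5th, ...), then flip the case of every letter.
Working it through for "yHaEvVgZKV": intermediate "yavgK", final "YAVGk".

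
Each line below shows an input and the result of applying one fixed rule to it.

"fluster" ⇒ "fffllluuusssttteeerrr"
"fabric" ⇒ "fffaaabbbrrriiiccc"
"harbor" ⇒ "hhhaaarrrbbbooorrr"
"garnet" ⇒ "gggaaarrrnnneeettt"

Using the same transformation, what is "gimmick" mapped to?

The transformation: repeat every character 3 times.
So "gimmick" becomes "gggiiimmmmmmiiiccckkk".

gggiiimmmmmmiiiccckkk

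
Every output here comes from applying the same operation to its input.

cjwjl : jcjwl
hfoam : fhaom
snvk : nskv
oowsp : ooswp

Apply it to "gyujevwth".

In each case the input is transformed by: swap each adjacent pair of characters (1↔2, 3↔4, ...).
Doing the same to "gyujevwth": "ygjuvetwh".

ygjuvetwh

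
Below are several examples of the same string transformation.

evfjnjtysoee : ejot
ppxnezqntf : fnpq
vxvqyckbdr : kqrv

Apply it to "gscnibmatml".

Looking at the pairs, the operation is to keep one character in every 3, starting at position 1 (positions 1st, 4th, 7th, ...), then sort the characters into alphabetical order.
"gscnibmatml" → "gmmn".

gmmn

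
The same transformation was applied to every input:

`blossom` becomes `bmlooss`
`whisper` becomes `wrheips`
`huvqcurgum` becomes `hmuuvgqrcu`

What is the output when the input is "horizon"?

hnoorzi

Looking at the pairs, the operation is to take characters alternately from the front and the back (1st, last, 2nd, 2nd-last, ...).
For "horizon" the result is "hnoorzi".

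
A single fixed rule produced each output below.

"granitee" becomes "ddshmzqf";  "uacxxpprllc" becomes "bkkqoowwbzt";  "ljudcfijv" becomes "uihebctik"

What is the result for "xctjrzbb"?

What's happening: shift every letter 1 place backward in the alphabet (wrapping around), then reverse the string.
"xctjrzbb" → "wbsiqyaa" → "aayqisbw".

aayqisbw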